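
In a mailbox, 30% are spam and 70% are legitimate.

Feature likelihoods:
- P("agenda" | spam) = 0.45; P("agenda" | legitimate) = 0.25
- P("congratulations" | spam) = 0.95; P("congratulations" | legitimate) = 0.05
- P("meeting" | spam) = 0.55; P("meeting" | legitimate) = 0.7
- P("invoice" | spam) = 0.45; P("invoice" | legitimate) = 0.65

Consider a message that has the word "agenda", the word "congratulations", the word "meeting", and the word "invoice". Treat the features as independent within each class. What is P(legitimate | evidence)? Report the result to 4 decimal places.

0.1114

spam: 0.3 × 0.45 × 0.95 × 0.55 × 0.45 = 0.031741875
legitimate: 0.7 × 0.25 × 0.05 × 0.7 × 0.65 = 0.00398125
P(legitimate | x) = 0.00398125 / 0.035723125 ≈ 0.1114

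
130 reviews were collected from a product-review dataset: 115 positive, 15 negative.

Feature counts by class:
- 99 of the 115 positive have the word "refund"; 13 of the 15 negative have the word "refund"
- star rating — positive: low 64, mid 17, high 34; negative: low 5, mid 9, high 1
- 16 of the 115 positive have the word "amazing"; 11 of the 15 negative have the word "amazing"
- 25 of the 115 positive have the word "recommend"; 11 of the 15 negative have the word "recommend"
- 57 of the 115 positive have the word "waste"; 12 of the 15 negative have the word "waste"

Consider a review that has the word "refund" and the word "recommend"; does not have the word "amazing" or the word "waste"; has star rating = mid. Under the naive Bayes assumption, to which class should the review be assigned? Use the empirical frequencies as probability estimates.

positive: (115/130) × (99/115) × (17/115) × (99/115) × (25/115) × (58/115) ≈ 0.0106256
negative: (15/130) × (13/15) × (9/15) × (4/15) × (11/15) × (3/15) ≈ 0.00234667
Highest score → positive.

positive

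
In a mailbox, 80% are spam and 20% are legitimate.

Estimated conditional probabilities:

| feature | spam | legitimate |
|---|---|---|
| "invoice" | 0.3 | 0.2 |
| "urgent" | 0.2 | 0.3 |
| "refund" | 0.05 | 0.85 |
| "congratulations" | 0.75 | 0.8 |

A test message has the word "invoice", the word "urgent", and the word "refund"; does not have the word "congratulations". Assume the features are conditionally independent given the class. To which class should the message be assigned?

legitimate

spam: 0.8 × 0.3 × 0.2 × 0.05 × (1−0.75) = 0.0006
legitimate: 0.2 × 0.2 × 0.3 × 0.85 × (1−0.8) = 0.00204
Highest score → legitimate.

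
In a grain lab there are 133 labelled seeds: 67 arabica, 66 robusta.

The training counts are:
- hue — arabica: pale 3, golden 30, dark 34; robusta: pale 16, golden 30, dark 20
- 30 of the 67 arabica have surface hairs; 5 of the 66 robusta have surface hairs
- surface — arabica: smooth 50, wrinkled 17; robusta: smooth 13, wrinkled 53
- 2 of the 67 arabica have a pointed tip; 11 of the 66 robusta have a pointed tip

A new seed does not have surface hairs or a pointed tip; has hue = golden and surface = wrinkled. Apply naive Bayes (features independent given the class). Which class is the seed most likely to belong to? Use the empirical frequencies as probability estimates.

robusta

arabica: (67/133) × (30/67) × (37/67) × (17/67) × (65/67) ≈ 0.0306626
robusta: (66/133) × (30/66) × (61/66) × (53/66) × (55/66) ≈ 0.13951
Highest score → robusta.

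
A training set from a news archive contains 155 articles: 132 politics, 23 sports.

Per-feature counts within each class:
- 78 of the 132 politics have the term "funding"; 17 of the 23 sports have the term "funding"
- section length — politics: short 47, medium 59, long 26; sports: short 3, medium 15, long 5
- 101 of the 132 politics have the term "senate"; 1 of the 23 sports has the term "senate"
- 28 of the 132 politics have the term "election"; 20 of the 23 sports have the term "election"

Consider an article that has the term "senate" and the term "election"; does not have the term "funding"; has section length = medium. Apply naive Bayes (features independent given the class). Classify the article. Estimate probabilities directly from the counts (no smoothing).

politics

politics: (132/155) × (54/132) × (59/132) × (101/132) × (28/132) ≈ 0.0252739
sports: (23/155) × (6/23) × (15/23) × (1/23) × (20/23) ≈ 0.000954459
Highest score → politics.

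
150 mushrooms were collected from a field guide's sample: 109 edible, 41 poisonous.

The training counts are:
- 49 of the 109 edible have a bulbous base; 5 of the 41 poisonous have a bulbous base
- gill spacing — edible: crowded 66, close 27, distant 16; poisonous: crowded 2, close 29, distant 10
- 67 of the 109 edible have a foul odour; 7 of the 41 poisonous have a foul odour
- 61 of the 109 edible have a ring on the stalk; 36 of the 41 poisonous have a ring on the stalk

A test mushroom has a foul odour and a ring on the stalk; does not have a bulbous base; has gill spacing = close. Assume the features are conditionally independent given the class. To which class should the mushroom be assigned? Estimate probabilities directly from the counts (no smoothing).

edible

edible: (109/150) × (60/109) × (27/109) × (67/109) × (61/109) ≈ 0.0340839
poisonous: (41/150) × (36/41) × (29/41) × (7/41) × (36/41) ≈ 0.0254483
Highest score → edible.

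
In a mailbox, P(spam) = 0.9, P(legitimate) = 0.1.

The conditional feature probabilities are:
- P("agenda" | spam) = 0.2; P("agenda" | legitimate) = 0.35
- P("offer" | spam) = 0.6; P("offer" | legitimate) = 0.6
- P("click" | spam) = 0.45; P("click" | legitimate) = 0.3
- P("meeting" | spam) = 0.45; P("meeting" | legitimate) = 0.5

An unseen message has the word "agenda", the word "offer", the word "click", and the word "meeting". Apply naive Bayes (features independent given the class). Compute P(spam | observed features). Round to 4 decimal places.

spam: 0.9 × 0.2 × 0.6 × 0.45 × 0.45 = 0.02187
legitimate: 0.1 × 0.35 × 0.6 × 0.3 × 0.5 = 0.00315
P(spam | x) = 0.02187 / 0.02502 ≈ 0.8741

0.8741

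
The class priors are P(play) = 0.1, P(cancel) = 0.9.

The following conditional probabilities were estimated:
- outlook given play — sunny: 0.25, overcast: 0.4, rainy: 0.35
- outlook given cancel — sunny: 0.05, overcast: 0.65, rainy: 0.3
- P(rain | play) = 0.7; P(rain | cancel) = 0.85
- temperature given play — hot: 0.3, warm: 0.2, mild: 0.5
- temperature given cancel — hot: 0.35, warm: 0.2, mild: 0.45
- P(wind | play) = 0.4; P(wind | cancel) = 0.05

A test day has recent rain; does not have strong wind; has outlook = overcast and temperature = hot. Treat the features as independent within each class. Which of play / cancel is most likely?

play: 0.1 × 0.4 × 0.7 × 0.3 × (1−0.4) = 0.00504
cancel: 0.9 × 0.65 × 0.85 × 0.35 × (1−0.05) = 0.165335625
Highest score → cancel.

cancel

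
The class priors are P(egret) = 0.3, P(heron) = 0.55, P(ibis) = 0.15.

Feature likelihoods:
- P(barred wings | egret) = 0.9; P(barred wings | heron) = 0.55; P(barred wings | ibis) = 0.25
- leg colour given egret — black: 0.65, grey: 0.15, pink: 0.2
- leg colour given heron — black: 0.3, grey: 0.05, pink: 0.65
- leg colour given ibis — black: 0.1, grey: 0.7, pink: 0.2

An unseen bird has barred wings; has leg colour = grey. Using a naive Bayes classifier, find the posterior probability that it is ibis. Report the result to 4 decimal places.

0.3206

egret: 0.3 × 0.9 × 0.15 = 0.0405
heron: 0.55 × 0.55 × 0.05 = 0.015125
ibis: 0.15 × 0.25 × 0.7 = 0.02625
P(ibis | x) = 0.02625 / 0.081875 ≈ 0.3206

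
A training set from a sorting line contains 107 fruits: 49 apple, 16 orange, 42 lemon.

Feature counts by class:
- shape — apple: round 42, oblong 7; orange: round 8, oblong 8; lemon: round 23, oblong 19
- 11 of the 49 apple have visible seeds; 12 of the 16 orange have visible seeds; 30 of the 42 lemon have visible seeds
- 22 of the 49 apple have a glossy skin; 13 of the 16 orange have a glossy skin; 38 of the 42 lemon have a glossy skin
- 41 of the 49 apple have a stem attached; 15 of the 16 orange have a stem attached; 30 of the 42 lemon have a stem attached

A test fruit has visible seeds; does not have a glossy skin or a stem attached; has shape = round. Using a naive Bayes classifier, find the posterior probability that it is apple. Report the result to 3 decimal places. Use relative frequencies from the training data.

apple: (49/107) × (42/49) × (11/49) × (27/49) × (8/49) ≈ 0.00792727
orange: (16/107) × (8/16) × (12/16) × (3/16) × (1/16) ≈ 0.000657126
lemon: (42/107) × (23/42) × (30/42) × (4/42) × (12/42) ≈ 0.00417791
P(apple | x) = 0.00792727 / 0.012762306 ≈ 0.621

0.621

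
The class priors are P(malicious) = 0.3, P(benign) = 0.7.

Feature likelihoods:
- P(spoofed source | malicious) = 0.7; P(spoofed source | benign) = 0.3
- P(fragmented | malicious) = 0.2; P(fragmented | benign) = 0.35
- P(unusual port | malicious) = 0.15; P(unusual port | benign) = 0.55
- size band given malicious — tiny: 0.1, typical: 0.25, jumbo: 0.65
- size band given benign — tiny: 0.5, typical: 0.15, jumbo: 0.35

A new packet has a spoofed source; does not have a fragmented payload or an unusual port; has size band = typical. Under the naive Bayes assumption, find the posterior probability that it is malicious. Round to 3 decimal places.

0.795

malicious: 0.3 × 0.7 × (1−0.2) × (1−0.15) × 0.25 = 0.0357
benign: 0.7 × 0.3 × (1−0.35) × (1−0.55) × 0.15 = 0.00921375
P(malicious | x) = 0.0357 / 0.04491375 ≈ 0.795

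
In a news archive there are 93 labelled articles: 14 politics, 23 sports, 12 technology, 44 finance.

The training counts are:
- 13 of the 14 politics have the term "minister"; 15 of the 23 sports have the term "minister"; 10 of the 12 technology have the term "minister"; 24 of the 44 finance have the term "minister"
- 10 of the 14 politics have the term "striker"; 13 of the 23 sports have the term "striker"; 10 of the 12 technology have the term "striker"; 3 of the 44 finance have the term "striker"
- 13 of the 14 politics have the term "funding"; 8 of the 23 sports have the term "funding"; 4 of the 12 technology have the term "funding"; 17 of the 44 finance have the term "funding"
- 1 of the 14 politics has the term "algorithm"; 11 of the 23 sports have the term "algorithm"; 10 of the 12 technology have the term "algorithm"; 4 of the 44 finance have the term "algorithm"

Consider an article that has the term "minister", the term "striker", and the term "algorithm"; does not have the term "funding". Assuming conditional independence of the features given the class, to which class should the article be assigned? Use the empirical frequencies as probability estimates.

politics: (14/93) × (13/14) × (10/14) × (1/14) × (1/14) ≈ 0.00050942
sports: (23/93) × (15/23) × (13/23) × (15/23) × (11/23) ≈ 0.0284349
technology: (12/93) × (10/12) × (10/12) × (8/12) × (10/12) ≈ 0.049781
finance: (44/93) × (24/44) × (3/44) × (27/44) × (4/44) ≈ 0.000981556
Highest score → technology.

technology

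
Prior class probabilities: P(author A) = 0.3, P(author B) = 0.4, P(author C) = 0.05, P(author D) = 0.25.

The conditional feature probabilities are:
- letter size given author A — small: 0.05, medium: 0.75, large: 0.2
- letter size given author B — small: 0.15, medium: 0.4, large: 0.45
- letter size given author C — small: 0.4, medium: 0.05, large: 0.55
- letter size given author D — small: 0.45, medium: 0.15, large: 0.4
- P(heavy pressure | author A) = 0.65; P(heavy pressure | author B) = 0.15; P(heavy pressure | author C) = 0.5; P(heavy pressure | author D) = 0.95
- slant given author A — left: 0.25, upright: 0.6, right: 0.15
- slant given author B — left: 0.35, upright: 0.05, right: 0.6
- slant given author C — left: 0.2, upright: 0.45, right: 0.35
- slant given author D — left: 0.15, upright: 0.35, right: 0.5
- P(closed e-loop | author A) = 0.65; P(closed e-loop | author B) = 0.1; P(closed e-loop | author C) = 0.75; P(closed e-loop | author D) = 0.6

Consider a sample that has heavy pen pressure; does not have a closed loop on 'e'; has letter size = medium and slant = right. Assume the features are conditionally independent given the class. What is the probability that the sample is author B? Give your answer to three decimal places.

author A: 0.3 × 0.75 × 0.65 × 0.15 × (1−0.65) = 0.007678125
author B: 0.4 × 0.4 × 0.15 × 0.6 × (1−0.1) = 0.01296
author C: 0.05 × 0.05 × 0.5 × 0.35 × (1−0.75) = 0.000109375
author D: 0.25 × 0.15 × 0.95 × 0.5 × (1−0.6) = 0.007125
P(author B | x) = 0.01296 / 0.0278725 ≈ 0.465

0.465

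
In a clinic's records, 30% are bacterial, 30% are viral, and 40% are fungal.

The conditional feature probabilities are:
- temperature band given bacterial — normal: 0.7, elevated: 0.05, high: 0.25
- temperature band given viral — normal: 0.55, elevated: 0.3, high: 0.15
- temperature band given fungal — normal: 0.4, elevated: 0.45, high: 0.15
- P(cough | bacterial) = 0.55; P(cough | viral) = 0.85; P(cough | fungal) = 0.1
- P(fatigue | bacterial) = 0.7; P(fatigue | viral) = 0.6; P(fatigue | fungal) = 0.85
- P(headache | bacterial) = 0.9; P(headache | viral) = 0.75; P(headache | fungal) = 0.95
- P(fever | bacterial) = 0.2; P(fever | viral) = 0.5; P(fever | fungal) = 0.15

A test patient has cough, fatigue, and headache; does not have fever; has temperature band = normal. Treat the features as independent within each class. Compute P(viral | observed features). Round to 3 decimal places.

bacterial: 0.3 × 0.7 × 0.55 × 0.7 × 0.9 × (1−0.2) = 0.058212
viral: 0.3 × 0.55 × 0.85 × 0.6 × 0.75 × (1−0.5) = 0.03155625
fungal: 0.4 × 0.4 × 0.1 × 0.85 × 0.95 × (1−0.15) = 0.010982
P(viral | x) = 0.03155625 / 0.10075025 ≈ 0.313

0.313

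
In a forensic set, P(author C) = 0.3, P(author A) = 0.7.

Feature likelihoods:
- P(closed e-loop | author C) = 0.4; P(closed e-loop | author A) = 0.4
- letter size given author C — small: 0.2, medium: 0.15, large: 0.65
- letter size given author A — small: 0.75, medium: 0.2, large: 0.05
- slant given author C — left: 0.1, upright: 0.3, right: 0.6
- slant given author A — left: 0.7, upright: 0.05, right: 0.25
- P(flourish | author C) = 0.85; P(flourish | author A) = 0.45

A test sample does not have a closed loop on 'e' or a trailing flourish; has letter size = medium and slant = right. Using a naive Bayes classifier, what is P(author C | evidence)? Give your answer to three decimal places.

0.174

author C: 0.3 × (1−0.4) × 0.15 × 0.6 × (1−0.85) = 0.00243
author A: 0.7 × (1−0.4) × 0.2 × 0.25 × (1−0.45) = 0.01155
P(author C | x) = 0.00243 / 0.01398 ≈ 0.174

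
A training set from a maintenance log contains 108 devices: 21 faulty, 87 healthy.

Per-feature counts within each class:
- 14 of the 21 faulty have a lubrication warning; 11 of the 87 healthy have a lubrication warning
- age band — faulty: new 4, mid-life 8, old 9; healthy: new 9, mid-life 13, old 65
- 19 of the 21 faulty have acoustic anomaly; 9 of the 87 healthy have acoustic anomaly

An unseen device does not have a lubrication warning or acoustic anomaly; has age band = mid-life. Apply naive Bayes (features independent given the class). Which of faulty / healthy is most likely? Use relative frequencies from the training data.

faulty: (21/108) × (7/21) × (8/21) × (2/21) ≈ 0.00235156
healthy: (87/108) × (76/87) × (13/87) × (78/87) ≈ 0.0942734
Highest score → healthy.

healthy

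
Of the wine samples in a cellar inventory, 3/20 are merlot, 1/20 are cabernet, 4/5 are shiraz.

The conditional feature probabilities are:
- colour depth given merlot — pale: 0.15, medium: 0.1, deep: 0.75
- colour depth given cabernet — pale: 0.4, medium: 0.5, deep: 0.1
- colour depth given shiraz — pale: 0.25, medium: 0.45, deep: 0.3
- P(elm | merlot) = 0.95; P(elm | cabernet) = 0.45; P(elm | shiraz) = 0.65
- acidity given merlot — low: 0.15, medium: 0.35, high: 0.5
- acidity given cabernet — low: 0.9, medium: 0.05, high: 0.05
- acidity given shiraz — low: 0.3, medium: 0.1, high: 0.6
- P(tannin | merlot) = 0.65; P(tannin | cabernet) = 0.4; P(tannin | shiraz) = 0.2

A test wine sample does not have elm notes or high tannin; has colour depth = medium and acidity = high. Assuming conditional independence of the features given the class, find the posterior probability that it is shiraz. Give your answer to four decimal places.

merlot: 0.15 × 0.1 × (1−0.95) × 0.5 × (1−0.65) = 0.00013125
cabernet: 0.05 × 0.5 × (1−0.45) × 0.05 × (1−0.4) = 0.0004125
shiraz: 0.8 × 0.45 × (1−0.65) × 0.6 × (1−0.2) = 0.06048
P(shiraz | x) = 0.06048 / 0.06102375 ≈ 0.9911

0.9911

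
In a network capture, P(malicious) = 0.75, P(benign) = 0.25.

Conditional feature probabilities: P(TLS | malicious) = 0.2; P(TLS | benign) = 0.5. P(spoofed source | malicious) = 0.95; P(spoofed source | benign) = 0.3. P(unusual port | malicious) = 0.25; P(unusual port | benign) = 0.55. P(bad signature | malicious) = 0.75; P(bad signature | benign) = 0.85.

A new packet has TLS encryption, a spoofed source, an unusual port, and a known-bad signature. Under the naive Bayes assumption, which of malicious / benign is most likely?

malicious: 0.75 × 0.2 × 0.95 × 0.25 × 0.75 = 0.02671875
benign: 0.25 × 0.5 × 0.3 × 0.55 × 0.85 = 0.01753125
Highest score → malicious.

malicious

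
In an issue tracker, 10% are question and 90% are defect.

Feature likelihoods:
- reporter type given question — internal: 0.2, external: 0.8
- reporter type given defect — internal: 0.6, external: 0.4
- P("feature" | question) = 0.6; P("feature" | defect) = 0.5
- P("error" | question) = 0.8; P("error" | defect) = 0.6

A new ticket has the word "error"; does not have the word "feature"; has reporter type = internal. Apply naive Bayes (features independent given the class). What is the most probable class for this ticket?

defect

question: 0.1 × 0.2 × (1−0.6) × 0.8 = 0.0064
defect: 0.9 × 0.6 × (1−0.5) × 0.6 = 0.162
Highest score → defect.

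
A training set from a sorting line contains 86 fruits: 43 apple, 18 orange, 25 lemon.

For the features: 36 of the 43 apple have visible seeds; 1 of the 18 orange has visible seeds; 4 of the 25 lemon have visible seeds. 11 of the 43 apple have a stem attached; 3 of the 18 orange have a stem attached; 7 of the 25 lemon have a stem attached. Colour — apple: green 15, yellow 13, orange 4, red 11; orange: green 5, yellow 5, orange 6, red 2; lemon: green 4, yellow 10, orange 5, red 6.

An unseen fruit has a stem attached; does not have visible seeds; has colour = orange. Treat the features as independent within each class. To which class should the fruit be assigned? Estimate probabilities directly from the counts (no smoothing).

lemon

apple: (43/86) × (7/43) × (11/43) × (4/43) ≈ 0.00193694
orange: (18/86) × (17/18) × (3/18) × (6/18) ≈ 0.0109819
lemon: (25/86) × (21/25) × (7/25) × (5/25) ≈ 0.0136744
Highest score → lemon.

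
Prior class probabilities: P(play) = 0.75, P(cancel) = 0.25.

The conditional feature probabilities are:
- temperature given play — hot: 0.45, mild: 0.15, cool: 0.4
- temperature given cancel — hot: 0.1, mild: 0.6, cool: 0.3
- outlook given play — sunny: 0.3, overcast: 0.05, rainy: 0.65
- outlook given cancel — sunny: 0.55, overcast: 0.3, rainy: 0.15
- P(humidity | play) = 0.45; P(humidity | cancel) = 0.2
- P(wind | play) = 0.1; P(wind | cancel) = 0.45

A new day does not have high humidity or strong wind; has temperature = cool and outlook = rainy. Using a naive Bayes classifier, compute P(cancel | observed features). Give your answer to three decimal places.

play: 0.75 × 0.4 × 0.65 × (1−0.45) × (1−0.1) = 0.096525
cancel: 0.25 × 0.3 × 0.15 × (1−0.2) × (1−0.45) = 0.00495
P(cancel | x) = 0.00495 / 0.101475 ≈ 0.049

0.049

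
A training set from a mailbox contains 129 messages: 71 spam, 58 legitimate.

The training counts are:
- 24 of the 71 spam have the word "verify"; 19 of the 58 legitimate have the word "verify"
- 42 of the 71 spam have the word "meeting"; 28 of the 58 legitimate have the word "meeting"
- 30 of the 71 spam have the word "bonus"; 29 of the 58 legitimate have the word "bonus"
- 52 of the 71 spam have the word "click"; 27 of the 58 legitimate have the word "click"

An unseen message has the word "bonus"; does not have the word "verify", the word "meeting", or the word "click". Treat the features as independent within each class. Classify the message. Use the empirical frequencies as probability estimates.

spam: (71/129) × (47/71) × (29/71) × (30/71) × (19/71) ≈ 0.016827
legitimate: (58/129) × (39/58) × (30/58) × (29/58) × (31/58) ≈ 0.04179
Highest score → legitimate.

legitimate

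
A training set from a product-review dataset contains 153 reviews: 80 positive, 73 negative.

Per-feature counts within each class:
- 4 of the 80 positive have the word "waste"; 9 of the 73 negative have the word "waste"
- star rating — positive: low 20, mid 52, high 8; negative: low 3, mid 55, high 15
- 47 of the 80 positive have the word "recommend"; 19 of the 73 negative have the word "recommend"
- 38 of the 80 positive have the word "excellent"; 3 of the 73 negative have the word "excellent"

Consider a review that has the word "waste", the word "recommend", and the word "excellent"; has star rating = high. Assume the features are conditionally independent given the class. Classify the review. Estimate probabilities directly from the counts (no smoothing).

positive

positive: (80/153) × (4/80) × (8/80) × (47/80) × (38/80) ≈ 0.000729575
negative: (73/153) × (9/73) × (15/73) × (19/73) × (3/73) ≈ 0.000129285
Highest score → positive.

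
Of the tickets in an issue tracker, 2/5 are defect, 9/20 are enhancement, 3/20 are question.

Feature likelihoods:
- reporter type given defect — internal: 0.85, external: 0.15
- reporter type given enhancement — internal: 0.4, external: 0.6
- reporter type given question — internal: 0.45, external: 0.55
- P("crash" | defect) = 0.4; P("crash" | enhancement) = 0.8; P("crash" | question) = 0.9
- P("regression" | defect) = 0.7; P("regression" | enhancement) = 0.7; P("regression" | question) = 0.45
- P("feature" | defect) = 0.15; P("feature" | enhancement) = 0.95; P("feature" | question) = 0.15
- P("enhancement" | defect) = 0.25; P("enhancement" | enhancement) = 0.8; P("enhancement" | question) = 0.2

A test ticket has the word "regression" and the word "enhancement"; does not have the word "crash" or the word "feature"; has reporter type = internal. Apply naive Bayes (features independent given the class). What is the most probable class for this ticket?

defect: 0.4 × 0.85 × (1−0.4) × 0.7 × (1−0.15) × 0.25 = 0.030345
enhancement: 0.45 × 0.4 × (1−0.8) × 0.7 × (1−0.95) × 0.8 = 0.001008
question: 0.15 × 0.45 × (1−0.9) × 0.45 × (1−0.15) × 0.2 = 0.000516375
Highest score → defect.

defect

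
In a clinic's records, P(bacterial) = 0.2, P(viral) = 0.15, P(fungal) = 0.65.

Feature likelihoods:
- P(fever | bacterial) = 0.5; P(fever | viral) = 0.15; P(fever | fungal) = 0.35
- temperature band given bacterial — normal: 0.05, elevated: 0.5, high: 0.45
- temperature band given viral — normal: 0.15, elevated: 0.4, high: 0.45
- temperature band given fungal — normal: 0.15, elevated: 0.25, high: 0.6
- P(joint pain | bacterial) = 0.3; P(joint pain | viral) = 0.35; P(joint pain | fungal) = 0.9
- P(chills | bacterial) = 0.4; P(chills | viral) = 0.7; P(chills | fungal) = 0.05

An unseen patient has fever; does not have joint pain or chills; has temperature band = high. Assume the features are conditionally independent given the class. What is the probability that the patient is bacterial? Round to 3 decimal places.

bacterial: 0.2 × 0.5 × 0.45 × (1−0.3) × (1−0.4) = 0.0189
viral: 0.15 × 0.15 × 0.45 × (1−0.35) × (1−0.7) = 0.001974375
fungal: 0.65 × 0.35 × 0.6 × (1−0.9) × (1−0.05) = 0.0129675
P(bacterial | x) = 0.0189 / 0.033841875 ≈ 0.558

0.558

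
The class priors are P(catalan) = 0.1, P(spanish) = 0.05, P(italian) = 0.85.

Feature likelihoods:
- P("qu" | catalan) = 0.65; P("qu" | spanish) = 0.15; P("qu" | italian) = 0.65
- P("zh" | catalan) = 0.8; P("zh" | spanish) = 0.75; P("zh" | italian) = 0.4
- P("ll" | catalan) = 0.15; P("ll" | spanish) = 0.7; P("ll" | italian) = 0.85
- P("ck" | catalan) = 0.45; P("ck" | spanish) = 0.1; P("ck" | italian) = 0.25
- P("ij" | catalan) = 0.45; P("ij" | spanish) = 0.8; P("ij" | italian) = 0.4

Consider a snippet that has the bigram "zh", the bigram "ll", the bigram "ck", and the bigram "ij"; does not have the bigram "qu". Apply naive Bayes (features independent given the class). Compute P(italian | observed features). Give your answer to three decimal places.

0.793

catalan: 0.1 × (1−0.65) × 0.8 × 0.15 × 0.45 × 0.45 = 0.0008505
spanish: 0.05 × (1−0.15) × 0.75 × 0.7 × 0.1 × 0.8 = 0.001785
italian: 0.85 × (1−0.65) × 0.4 × 0.85 × 0.25 × 0.4 = 0.010115
P(italian | x) = 0.010115 / 0.0127505 ≈ 0.793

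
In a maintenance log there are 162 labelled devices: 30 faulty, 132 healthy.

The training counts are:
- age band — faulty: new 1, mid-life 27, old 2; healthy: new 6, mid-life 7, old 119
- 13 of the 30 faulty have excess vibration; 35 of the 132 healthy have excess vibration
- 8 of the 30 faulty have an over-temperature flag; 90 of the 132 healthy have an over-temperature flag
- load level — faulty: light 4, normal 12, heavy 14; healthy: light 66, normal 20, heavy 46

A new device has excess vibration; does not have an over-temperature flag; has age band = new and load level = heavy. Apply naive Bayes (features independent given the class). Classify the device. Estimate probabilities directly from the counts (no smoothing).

healthy

faulty: (30/162) × (1/30) × (13/30) × (22/30) × (14/30) ≈ 0.000915409
healthy: (132/162) × (6/132) × (35/132) × (42/132) × (46/132) ≈ 0.0010889
Highest score → healthy.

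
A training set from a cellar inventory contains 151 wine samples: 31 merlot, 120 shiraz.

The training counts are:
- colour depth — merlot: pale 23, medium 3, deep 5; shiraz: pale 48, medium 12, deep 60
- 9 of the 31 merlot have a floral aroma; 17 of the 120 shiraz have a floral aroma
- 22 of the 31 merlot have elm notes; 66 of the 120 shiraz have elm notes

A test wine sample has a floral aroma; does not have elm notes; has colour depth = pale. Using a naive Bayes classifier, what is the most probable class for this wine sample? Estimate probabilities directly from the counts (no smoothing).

shiraz

merlot: (31/151) × (23/31) × (9/31) × (9/31) ≈ 0.0128384
shiraz: (120/151) × (48/120) × (17/120) × (54/120) ≈ 0.0202649
Highest score → shiraz.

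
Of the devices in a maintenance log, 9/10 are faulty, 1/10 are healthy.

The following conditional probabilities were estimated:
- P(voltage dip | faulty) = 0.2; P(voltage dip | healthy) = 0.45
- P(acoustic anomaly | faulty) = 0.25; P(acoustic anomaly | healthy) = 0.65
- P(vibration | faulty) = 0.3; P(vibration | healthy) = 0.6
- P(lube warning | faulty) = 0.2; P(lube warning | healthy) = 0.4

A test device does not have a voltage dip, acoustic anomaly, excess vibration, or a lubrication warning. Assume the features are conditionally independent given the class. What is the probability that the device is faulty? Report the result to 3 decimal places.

faulty: 0.9 × (1−0.2) × (1−0.25) × (1−0.3) × (1−0.2) = 0.3024
healthy: 0.1 × (1−0.45) × (1−0.65) × (1−0.6) × (1−0.4) = 0.00462
P(faulty | x) = 0.3024 / 0.30702 ≈ 0.985

0.985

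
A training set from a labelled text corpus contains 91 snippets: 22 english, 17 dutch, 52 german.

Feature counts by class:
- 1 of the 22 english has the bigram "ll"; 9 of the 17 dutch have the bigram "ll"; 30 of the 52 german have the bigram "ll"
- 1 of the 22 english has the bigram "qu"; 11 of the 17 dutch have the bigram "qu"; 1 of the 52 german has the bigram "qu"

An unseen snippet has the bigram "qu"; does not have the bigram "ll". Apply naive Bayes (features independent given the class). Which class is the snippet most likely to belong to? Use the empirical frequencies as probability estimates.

english: (22/91) × (21/22) × (1/22) ≈ 0.0104895
dutch: (17/91) × (8/17) × (11/17) ≈ 0.0568843
german: (52/91) × (22/52) × (1/52) ≈ 0.0046492
Highest score → dutch.

dutch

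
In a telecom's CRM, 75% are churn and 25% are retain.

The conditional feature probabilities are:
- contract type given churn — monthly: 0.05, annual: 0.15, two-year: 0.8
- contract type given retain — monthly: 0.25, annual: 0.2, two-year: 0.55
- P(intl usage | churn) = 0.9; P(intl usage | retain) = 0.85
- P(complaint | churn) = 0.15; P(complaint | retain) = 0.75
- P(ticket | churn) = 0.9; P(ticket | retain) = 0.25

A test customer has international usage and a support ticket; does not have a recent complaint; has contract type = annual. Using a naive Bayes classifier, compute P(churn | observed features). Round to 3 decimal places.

0.967

churn: 0.75 × 0.15 × 0.9 × (1−0.15) × 0.9 = 0.07745625
retain: 0.25 × 0.2 × 0.85 × (1−0.75) × 0.25 = 0.00265625
P(churn | x) = 0.07745625 / 0.0801125 ≈ 0.967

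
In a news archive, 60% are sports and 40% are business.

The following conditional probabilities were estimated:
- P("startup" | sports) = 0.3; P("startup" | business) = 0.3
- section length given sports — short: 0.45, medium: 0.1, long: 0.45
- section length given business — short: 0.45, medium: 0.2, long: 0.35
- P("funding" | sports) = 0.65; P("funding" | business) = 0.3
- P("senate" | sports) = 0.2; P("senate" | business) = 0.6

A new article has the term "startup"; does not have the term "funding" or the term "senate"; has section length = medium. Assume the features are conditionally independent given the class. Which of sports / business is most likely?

business

sports: 0.6 × 0.3 × 0.1 × (1−0.65) × (1−0.2) = 0.00504
business: 0.4 × 0.3 × 0.2 × (1−0.3) × (1−0.6) = 0.00672
Highest score → business.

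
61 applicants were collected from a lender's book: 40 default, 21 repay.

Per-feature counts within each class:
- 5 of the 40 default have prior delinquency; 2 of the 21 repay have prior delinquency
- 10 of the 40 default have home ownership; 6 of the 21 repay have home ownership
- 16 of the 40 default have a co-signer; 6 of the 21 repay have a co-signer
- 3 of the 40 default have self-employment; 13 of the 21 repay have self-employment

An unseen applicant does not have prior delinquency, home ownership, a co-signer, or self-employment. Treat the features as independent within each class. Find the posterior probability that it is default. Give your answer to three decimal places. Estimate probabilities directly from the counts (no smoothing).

0.798

default: (40/61) × (35/40) × (30/40) × (24/40) × (37/40) ≈ 0.238832
repay: (21/61) × (19/21) × (15/21) × (15/21) × (8/21) ≈ 0.0605394
P(default | x) = 0.238832 / 0.2993714 ≈ 0.798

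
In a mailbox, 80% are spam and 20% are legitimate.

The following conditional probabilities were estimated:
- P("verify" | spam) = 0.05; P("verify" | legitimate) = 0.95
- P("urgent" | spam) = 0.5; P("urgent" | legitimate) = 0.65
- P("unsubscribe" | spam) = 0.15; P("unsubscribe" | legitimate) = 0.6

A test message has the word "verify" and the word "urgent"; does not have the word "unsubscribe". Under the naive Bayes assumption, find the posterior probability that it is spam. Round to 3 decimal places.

spam: 0.8 × 0.05 × 0.5 × (1−0.15) = 0.017
legitimate: 0.2 × 0.95 × 0.65 × (1−0.6) = 0.0494
P(spam | x) = 0.017 / 0.0664 ≈ 0.256

0.256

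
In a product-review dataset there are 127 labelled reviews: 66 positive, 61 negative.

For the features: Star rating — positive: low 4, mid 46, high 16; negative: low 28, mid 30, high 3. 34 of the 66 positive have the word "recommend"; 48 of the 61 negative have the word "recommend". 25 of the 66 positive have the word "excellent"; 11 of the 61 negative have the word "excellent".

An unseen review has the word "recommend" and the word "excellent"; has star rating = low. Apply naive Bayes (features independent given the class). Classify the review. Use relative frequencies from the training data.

positive: (66/127) × (4/66) × (34/66) × (25/66) ≈ 0.00614593
negative: (61/127) × (28/61) × (48/61) × (11/61) ≈ 0.0312845
Highest score → negative.

negative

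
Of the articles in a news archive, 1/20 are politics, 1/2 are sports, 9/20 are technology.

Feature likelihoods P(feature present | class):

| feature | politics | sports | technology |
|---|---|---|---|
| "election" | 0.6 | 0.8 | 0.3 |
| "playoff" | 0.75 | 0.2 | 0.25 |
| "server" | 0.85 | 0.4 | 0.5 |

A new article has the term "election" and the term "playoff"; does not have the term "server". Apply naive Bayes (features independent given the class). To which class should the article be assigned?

politics: 0.05 × 0.6 × 0.75 × (1−0.85) = 0.003375
sports: 0.5 × 0.8 × 0.2 × (1−0.4) = 0.048
technology: 0.45 × 0.3 × 0.25 × (1−0.5) = 0.016875
Highest score → sports.

sports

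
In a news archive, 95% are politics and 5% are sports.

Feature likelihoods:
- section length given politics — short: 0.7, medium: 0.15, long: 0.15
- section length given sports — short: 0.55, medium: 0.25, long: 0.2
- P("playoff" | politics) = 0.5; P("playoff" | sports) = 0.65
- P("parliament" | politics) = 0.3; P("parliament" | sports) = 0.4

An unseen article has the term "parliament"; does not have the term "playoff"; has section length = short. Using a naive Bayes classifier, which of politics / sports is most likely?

politics: 0.95 × 0.7 × (1−0.5) × 0.3 = 0.09975
sports: 0.05 × 0.55 × (1−0.65) × 0.4 = 0.00385
Highest score → politics.

politics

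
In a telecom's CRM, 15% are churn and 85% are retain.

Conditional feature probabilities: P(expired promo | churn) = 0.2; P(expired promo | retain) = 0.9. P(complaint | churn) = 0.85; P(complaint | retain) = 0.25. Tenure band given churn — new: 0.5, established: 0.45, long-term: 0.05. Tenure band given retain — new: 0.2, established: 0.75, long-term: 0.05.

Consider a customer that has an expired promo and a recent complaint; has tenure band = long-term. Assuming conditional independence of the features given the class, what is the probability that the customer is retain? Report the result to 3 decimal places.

0.882

churn: 0.15 × 0.2 × 0.85 × 0.05 = 0.001275
retain: 0.85 × 0.9 × 0.25 × 0.05 = 0.0095625
P(retain | x) = 0.0095625 / 0.0108375 ≈ 0.882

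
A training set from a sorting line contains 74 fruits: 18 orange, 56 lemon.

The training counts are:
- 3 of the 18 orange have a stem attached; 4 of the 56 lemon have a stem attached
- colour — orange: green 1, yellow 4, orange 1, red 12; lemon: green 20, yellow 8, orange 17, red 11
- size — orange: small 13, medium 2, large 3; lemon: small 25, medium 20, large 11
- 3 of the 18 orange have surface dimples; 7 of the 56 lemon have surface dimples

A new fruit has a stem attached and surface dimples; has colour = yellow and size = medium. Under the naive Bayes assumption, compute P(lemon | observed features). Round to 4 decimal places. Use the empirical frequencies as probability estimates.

0.6739

orange: (18/74) × (3/18) × (4/18) × (2/18) × (3/18) ≈ 0.000166834
lemon: (56/74) × (4/56) × (8/56) × (20/56) × (7/56) ≈ 0.000344732
P(lemon | x) = 0.000344732 / 0.000511566 ≈ 0.6739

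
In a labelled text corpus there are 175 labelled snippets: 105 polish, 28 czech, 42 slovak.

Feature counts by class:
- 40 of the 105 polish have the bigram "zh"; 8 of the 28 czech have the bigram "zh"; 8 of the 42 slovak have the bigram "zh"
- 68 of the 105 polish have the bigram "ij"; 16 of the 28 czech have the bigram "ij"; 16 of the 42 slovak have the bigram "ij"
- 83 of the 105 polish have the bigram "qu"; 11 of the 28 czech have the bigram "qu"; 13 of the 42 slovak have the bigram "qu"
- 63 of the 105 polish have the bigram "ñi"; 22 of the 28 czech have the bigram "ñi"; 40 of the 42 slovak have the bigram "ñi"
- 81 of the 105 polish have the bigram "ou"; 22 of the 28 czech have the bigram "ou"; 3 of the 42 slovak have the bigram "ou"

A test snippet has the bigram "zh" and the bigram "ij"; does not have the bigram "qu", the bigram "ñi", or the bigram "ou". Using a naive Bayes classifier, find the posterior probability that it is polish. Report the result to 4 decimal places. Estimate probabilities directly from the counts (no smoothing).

polish: (105/175) × (40/105) × (68/105) × (22/105) × (42/105) × (24/105) ≈ 0.00283568
czech: (28/175) × (8/28) × (16/28) × (17/28) × (6/28) × (6/28) ≈ 0.000728268
slovak: (42/175) × (8/42) × (16/42) × (29/42) × (2/42) × (39/42) ≈ 0.000531701
P(polish | x) = 0.00283568 / 0.004095649 ≈ 0.6924

0.6924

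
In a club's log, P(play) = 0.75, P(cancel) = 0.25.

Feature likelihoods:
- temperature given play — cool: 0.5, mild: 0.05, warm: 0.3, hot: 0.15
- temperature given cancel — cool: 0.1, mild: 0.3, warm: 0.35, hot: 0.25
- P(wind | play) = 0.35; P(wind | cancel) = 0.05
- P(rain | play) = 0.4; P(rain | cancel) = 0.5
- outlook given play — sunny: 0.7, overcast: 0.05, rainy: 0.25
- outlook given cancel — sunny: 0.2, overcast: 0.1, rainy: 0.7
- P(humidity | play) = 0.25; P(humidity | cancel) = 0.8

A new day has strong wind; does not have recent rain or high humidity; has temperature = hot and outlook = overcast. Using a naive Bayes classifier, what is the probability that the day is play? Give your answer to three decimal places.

play: 0.75 × 0.15 × 0.35 × (1−0.4) × 0.05 × (1−0.25) = 0.0008859375
cancel: 0.25 × 0.25 × 0.05 × (1−0.5) × 0.1 × (1−0.8) = 0.00003125
P(play | x) = 0.0008859375 / 0.0009171875 ≈ 0.966

0.966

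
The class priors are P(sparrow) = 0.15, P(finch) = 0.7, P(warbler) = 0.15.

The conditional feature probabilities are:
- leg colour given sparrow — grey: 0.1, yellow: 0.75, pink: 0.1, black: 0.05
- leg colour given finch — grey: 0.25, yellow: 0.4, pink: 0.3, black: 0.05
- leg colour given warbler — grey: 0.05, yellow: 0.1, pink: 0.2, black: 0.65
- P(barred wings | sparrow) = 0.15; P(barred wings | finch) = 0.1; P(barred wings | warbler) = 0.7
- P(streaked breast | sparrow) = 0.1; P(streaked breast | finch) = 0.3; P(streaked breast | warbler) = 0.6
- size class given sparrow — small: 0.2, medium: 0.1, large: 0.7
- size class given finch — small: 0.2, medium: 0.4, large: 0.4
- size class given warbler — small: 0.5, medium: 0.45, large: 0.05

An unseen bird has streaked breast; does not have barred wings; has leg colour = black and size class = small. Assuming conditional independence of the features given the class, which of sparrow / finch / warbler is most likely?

sparrow: 0.15 × 0.05 × (1−0.15) × 0.1 × 0.2 = 0.0001275
finch: 0.7 × 0.05 × (1−0.1) × 0.3 × 0.2 = 0.00189
warbler: 0.15 × 0.65 × (1−0.7) × 0.6 × 0.5 = 0.008775
Highest score → warbler.

warbler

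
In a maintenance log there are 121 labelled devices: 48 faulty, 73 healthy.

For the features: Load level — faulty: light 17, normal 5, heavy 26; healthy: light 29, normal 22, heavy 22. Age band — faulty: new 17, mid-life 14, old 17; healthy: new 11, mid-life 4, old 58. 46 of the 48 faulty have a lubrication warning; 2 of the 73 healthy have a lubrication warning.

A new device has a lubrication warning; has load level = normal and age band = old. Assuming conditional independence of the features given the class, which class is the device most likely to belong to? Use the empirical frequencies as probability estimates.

faulty: (48/121) × (5/48) × (17/48) × (46/48) ≈ 0.0140252
healthy: (73/121) × (22/73) × (58/73) × (2/73) ≈ 0.00395776
Highest score → faulty.

faulty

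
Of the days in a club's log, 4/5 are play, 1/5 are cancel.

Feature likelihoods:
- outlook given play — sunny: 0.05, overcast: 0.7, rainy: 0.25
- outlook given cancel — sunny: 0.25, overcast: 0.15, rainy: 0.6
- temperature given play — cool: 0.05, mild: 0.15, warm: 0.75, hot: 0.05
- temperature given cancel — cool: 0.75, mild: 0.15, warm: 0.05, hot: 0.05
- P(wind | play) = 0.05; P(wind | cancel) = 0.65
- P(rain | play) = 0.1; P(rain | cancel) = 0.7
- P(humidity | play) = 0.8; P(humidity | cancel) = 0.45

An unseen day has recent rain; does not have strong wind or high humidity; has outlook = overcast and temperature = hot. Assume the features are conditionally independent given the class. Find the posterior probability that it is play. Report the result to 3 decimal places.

play: 0.8 × 0.7 × 0.05 × (1−0.05) × 0.1 × (1−0.8) = 0.000532
cancel: 0.2 × 0.15 × 0.05 × (1−0.65) × 0.7 × (1−0.45) = 0.000202125
P(play | x) = 0.000532 / 0.000734125 ≈ 0.725

0.725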